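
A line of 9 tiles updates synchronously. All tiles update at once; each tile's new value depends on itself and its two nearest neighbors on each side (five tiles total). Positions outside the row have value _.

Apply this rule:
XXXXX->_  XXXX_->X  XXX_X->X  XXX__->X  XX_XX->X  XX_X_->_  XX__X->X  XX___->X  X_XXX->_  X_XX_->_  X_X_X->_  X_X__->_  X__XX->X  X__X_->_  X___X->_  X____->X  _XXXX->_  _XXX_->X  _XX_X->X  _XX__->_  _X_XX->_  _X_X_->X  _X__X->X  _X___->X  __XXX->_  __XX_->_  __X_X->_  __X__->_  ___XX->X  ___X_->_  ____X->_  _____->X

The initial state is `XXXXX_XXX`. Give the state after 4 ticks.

tick 1: ___XXX_XX
tick 2: X_X_XXX__
tick 3: _X___XXXX
tick 4: __X_X__XX

__X_X__XX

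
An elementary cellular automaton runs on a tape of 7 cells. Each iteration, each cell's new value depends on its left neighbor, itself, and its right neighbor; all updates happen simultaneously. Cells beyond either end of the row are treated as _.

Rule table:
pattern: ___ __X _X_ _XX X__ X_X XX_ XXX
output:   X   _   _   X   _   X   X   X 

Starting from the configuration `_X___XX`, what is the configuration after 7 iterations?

XX__XXX

___X_XX
XX__XXX
XX__XXX  (fixed point — unchanged through iteration 7)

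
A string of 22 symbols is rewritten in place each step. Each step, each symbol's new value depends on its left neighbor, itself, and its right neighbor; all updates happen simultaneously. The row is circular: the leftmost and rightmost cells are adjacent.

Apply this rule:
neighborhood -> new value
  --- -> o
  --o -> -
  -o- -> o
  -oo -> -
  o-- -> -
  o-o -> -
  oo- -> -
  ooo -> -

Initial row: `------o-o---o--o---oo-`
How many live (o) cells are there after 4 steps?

8

ooooo-o-o-o-o--o-o----
------o-o-o-o--o-o-oo-
ooooo-o-o-o-o--o-o----  (repeats step 1; period 2)
step 4: ------o-o-o-o--o-o-oo-
count of o: 8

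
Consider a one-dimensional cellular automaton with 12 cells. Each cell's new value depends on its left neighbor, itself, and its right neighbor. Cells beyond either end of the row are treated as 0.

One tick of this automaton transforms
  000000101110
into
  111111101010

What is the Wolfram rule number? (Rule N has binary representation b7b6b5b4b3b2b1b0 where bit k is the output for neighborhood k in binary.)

79

position 9: 111 → 0  (bit 7 = 0)
position 10: 110 → 1  (bit 6 = 1)
position 7: 101 → 0  (bit 5 = 0)
position 11: 100 → 0  (bit 4 = 0)
position 8: 011 → 1  (bit 3 = 1)
position 6: 010 → 1  (bit 2 = 1)
position 5: 001 → 1  (bit 1 = 1)
position 0: 000 → 1  (bit 0 = 1)
bits b7..b0 = 01001111 = 79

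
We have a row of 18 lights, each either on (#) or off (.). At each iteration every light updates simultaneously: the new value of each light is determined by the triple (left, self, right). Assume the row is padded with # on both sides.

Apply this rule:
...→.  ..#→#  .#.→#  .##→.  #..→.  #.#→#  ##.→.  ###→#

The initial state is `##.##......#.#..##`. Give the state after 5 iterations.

......####.#.###.#

#.#.......####.#.#
.##......#.##.###.
#.......###..#.#.#
.......#.#..#####.
......####.#.###.#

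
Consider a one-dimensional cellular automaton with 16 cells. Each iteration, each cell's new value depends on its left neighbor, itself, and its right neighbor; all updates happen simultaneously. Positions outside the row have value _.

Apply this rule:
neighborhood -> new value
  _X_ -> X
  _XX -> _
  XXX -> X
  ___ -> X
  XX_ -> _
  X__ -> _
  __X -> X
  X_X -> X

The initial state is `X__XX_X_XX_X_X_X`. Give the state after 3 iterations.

X_X__XXX__XXXXXX
XXX_X_X__X_XXXX_
_X_XXXX_XXX_XX__

_X_XXXX_XXX_XX__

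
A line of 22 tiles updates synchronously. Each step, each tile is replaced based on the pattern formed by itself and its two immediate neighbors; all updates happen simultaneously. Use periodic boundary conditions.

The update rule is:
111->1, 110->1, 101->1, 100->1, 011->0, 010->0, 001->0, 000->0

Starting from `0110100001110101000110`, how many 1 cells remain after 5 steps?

0011010000111010100011
1001101000011101010001
1100110100001110101000
0110011010000111010100
0011001101000011101010
count of 1: 10

10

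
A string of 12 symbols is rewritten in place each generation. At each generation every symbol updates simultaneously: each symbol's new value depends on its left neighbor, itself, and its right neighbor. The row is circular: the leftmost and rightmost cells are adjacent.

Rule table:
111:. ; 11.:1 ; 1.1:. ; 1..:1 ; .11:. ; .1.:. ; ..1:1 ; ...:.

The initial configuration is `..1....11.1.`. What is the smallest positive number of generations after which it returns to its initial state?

12

.1.1..1.1..1
....11...11.
...1.11.1.11
1.1...1....1
1..1.1.1..1.
.11.....11..
1.11...1.11.
...11.1...1.
..1.1..1.1.1
11...11.....
.11.1.11...1
..1....11.1.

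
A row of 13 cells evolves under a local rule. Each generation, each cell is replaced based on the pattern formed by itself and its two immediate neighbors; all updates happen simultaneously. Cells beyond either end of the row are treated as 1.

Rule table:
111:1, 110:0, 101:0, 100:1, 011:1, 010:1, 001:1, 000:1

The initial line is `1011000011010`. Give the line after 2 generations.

generation 1: 0010111110010
generation 2: 1110111101110

1110111101110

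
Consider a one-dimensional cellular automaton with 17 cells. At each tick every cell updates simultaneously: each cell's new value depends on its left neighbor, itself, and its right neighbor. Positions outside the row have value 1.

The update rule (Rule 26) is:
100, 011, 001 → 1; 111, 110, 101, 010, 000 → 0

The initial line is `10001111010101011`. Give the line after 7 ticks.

01011000000000010
00010100000000100
10100010000001011
00010101000010010
10100000100101100
00010001011001011
10101010010110010

10101010010110010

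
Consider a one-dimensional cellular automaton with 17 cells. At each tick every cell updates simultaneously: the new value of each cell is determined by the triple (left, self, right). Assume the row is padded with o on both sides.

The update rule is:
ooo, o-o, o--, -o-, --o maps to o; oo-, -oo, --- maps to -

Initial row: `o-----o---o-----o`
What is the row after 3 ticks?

-o---ooo-ooo---o-
ooo-o-o-o-o-o-ooo
oo-ooooooooooo-oo

oo-ooooooooooo-oo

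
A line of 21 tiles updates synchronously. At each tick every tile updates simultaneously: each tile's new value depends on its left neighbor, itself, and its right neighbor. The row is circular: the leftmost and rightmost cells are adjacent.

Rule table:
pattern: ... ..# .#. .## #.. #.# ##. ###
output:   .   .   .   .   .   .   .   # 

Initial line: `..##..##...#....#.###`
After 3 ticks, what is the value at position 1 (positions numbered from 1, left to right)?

tick 1: ...................#.
tick 2: .....................
tick 3: .....................
position 1 holds .

.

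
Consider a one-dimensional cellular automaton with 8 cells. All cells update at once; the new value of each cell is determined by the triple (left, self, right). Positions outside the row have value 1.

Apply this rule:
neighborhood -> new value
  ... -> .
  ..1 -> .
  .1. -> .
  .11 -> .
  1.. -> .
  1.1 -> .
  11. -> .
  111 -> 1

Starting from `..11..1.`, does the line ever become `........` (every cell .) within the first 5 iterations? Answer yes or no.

yes

........
all cells are . at iteration 1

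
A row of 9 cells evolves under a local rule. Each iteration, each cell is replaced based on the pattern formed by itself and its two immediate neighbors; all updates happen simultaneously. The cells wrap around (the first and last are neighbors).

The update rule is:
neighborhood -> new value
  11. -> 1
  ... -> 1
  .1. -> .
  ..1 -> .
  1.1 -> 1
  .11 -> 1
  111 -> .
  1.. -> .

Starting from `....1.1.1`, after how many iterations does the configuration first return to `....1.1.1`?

iteration 1: .11..1.1.
iteration 2: .11...1..
iteration 3: .11.1...1
iteration 4: 1111..1..
iteration 5: 1..1.....
iteration 6: .....111.
iteration 7: 1111.1.1.
iteration 8: 1..11.1.1
iteration 9: 1..111.11
iteration 10: 1..1.111.
iteration 11: ....11.11
iteration 12: .11.11111
iteration 13: 11111...1
iteration 14: ....1.1.1

14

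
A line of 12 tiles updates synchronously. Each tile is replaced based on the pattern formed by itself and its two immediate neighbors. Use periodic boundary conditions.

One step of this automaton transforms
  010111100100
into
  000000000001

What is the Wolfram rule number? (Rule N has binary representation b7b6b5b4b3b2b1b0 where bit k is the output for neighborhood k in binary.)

position 4: 111 → 0  (bit 7 = 0)
position 6: 110 → 0  (bit 6 = 0)
position 2: 101 → 0  (bit 5 = 0)
position 7: 100 → 0  (bit 4 = 0)
position 3: 011 → 0  (bit 3 = 0)
position 1: 010 → 0  (bit 2 = 0)
position 0: 001 → 0  (bit 1 = 0)
position 11: 000 → 1  (bit 0 = 1)
bits b7..b0 = 00000001 = 1

1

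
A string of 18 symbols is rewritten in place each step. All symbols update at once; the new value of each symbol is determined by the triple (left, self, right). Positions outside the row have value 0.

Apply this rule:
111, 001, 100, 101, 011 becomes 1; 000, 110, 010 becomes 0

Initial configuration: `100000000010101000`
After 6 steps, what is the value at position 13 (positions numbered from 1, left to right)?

1

step 1: 010000000101010100
step 2: 101000001010101010
step 3: 010100010101010101
step 4: 101010101010101010
step 5: 010101010101010101
step 6: 101010101010101010
position 13 holds 1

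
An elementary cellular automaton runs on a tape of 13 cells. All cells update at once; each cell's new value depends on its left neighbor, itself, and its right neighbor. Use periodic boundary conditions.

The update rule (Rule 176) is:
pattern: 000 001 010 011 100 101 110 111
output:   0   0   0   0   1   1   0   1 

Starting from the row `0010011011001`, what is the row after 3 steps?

1001000100100
0100100010010
0010010001001

0010010001001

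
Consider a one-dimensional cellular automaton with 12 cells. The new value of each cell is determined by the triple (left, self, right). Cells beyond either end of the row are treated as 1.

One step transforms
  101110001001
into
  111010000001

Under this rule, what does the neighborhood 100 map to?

0

At position 5 the neighborhood is 100; the next row has 0 there.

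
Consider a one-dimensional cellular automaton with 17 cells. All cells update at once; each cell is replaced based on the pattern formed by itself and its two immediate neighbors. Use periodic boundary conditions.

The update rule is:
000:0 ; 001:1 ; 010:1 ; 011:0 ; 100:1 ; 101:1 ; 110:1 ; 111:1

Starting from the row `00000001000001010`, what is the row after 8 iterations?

10111111011101111

iteration 1: 00000011100011111
iteration 2: 10000101110101111
iteration 3: 11001110111110111
iteration 4: 11110111011111011
iteration 5: 11111011101111101
iteration 6: 11111101110111110
iteration 7: 01111110111011111
iteration 8: 10111111011101111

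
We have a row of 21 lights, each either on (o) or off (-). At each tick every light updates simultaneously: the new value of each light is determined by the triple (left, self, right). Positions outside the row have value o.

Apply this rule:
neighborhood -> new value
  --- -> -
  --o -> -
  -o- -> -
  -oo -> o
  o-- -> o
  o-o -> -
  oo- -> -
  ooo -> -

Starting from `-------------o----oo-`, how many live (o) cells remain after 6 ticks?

3

tick 1: o-------------o---o--
tick 2: -o-------------o---o-
tick 3: --o-------------o----
tick 4: o--o-------------o---
tick 5: -o--o-------------o--
tick 6: --o--o-------------o-
count of o: 3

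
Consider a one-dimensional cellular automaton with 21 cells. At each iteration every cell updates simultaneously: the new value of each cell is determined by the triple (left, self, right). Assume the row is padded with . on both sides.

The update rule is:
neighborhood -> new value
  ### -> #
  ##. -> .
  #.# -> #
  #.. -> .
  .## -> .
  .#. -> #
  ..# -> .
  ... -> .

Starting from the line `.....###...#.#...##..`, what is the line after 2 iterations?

......#.....#........

......#....###.......
......#.....#........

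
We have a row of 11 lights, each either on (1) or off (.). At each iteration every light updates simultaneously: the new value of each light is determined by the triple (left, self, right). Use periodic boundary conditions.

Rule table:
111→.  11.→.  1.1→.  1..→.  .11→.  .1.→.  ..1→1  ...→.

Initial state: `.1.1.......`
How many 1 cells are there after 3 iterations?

1..........
..........1
.........1.
count of 1: 1

1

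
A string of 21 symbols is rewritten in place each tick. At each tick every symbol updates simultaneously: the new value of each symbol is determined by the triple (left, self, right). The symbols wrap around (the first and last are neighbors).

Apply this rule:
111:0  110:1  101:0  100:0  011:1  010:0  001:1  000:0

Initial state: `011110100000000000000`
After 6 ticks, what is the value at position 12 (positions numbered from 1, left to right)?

0

tick 1: 110010000000000000000
tick 2: 110100000000000000001
tick 3: 010000000000000000011
tick 4: 000000000000000000111
tick 5: 000000000000000001101
tick 6: 000000000000000011100
position 12 holds 0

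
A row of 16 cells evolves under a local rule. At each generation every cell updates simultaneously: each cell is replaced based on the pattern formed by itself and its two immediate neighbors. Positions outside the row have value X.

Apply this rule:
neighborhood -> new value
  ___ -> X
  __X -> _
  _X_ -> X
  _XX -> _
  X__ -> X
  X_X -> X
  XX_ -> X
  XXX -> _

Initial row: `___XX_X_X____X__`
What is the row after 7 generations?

XXXXXX__XX__XXX_

XX__XXXXXXXX_XX_
_XX________XX_XX
X_XXXXXXXX__XX__
XX_______XX__XX_
_XXXXXXX__XX__XX
X______XX__XX___
XXXXXX__XX__XXX_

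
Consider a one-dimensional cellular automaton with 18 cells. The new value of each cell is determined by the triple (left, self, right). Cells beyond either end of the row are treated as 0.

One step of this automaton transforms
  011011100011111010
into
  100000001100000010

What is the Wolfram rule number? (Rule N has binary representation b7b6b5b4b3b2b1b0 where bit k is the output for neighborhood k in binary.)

position 5: 111 → 0  (bit 7 = 0)
position 2: 110 → 0  (bit 6 = 0)
position 3: 101 → 0  (bit 5 = 0)
position 7: 100 → 0  (bit 4 = 0)
position 1: 011 → 0  (bit 3 = 0)
position 16: 010 → 1  (bit 2 = 1)
position 0: 001 → 1  (bit 1 = 1)
position 8: 000 → 1  (bit 0 = 1)
bits b7..b0 = 00000111 = 7

7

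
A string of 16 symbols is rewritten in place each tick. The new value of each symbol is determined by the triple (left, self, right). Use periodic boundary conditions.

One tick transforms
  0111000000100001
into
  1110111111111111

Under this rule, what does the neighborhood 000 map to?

1

At position 5 the neighborhood is 000; the next row has 1 there.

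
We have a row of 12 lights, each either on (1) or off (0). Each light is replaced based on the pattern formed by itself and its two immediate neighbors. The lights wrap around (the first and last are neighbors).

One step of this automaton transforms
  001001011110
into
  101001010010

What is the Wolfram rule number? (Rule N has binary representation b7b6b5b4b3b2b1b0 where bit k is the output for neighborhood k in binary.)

77

position 8: 111 → 0  (bit 7 = 0)
position 10: 110 → 1  (bit 6 = 1)
position 6: 101 → 0  (bit 5 = 0)
position 3: 100 → 0  (bit 4 = 0)
position 7: 011 → 1  (bit 3 = 1)
position 2: 010 → 1  (bit 2 = 1)
position 1: 001 → 0  (bit 1 = 0)
position 0: 000 → 1  (bit 0 = 1)
bits b7..b0 = 01001101 = 77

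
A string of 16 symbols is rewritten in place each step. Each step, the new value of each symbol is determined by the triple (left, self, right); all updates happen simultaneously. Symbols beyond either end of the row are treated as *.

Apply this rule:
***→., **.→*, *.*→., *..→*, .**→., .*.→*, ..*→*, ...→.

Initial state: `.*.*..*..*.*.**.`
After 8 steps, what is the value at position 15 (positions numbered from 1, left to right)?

*

step 1: .*.*******.*..*.
step 2: .*.......*.****.
step 3: .**.....**....*.
step 4: ..**...*.**..**.
step 5: **.**.**..***.*.
step 6: .*..*..***..*.*.
step 7: .******..****.*.
step 8: ......***...*.*.
position 15 holds *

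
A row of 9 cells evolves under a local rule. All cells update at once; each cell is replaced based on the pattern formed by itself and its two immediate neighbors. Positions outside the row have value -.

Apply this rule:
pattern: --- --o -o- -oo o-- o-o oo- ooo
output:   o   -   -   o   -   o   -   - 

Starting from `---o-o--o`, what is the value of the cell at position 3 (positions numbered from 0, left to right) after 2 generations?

generation 1: oo--o----
generation 2: o-----ooo
position 3 holds -

-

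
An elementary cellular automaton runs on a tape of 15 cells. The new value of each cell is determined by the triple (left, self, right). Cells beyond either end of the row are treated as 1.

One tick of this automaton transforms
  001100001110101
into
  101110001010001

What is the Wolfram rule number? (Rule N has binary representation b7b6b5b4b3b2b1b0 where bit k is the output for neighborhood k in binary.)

88

position 9: 111 → 0  (bit 7 = 0)
position 3: 110 → 1  (bit 6 = 1)
position 11: 101 → 0  (bit 5 = 0)
position 0: 100 → 1  (bit 4 = 1)
position 2: 011 → 1  (bit 3 = 1)
position 12: 010 → 0  (bit 2 = 0)
position 1: 001 → 0  (bit 1 = 0)
position 5: 000 → 0  (bit 0 = 0)
bits b7..b0 = 01011000 = 88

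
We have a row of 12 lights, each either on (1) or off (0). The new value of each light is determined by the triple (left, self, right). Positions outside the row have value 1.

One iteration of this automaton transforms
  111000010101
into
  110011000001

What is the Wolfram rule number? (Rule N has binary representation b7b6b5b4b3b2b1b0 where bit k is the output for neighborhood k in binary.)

137

position 0: 111 → 1  (bit 7 = 1)
position 2: 110 → 0  (bit 6 = 0)
position 8: 101 → 0  (bit 5 = 0)
position 3: 100 → 0  (bit 4 = 0)
position 11: 011 → 1  (bit 3 = 1)
position 7: 010 → 0  (bit 2 = 0)
position 6: 001 → 0  (bit 1 = 0)
position 4: 000 → 1  (bit 0 = 1)
bits b7..b0 = 10001001 = 137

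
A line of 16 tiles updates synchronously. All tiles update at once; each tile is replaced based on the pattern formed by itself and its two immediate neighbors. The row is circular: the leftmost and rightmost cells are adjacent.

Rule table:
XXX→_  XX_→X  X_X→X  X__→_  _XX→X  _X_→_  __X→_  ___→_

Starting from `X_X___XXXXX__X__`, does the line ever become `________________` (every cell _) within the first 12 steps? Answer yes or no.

_X____X___X_____
________________
all cells are _ at step 2

yes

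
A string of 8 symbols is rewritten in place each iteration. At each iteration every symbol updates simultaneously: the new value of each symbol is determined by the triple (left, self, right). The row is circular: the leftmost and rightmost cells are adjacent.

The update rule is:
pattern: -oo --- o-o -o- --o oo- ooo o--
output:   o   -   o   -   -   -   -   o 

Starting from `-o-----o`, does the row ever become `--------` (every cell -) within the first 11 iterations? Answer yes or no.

no

o-o-----
-o-o----
--o-o---
---o-o--
----o-o-
-----o-o
o-----o-
-o-----o  (repeats iteration 0; period 8)
iteration 11: --o-o---
iteration 11 is --o-o---, still not uniform -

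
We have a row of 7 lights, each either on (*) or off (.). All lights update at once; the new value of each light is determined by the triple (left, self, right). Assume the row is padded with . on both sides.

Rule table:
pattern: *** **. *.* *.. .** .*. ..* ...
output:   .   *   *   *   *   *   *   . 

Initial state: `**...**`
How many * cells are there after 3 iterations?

iteration 1: ***.***
iteration 2: *.***.*
iteration 3: ***.***
count of *: 6

6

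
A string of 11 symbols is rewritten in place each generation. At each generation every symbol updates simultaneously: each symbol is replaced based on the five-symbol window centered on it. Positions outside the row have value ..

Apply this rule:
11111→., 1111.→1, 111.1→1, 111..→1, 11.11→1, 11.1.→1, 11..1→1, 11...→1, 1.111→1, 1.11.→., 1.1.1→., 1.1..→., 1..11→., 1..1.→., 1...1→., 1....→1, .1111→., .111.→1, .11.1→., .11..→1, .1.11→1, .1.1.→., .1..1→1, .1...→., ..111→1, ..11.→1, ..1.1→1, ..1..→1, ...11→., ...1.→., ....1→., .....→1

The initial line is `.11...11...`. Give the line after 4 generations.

.111111.1.1

.111..11111
.1111.1..11
.1.111.1.11
.111111.1.1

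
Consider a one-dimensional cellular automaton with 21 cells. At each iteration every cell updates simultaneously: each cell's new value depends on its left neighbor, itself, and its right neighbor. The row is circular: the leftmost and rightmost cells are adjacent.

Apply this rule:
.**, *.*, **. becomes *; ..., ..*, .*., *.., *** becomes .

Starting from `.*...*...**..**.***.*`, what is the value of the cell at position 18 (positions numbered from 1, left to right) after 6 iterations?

*........**..****.**.
.........**..*..*****
.........**.....*...*
.........**..........
.........**..........  (fixed point — unchanged through iteration 6)
position 18 holds .

.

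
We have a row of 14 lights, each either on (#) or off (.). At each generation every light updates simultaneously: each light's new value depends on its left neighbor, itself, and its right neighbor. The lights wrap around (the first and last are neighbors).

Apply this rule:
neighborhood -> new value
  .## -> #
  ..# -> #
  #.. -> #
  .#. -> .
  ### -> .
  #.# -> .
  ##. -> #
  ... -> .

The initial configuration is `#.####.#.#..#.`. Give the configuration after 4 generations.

########.####.

generation 1: ..#..#....##..
generation 2: .#.##.#..####.
generation 3: #..##..###..##
generation 4: ########.####.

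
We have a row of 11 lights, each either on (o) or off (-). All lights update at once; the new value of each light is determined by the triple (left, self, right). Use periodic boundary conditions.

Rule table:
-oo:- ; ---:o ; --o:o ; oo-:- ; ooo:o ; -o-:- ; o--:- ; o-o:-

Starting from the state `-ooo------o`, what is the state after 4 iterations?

--o--ooooo-
oo--o-ooo--
---o---o--o
-oo--oo--o-

-oo--oo--o-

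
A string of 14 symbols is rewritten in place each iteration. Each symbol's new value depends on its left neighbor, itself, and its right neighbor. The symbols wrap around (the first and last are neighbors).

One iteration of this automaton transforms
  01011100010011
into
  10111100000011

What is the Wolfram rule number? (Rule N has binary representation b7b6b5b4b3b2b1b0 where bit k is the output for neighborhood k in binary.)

232

position 4: 111 → 1  (bit 7 = 1)
position 5: 110 → 1  (bit 6 = 1)
position 0: 101 → 1  (bit 5 = 1)
position 6: 100 → 0  (bit 4 = 0)
position 3: 011 → 1  (bit 3 = 1)
position 1: 010 → 0  (bit 2 = 0)
position 8: 001 → 0  (bit 1 = 0)
position 7: 000 → 0  (bit 0 = 0)
bits b7..b0 = 11101000 = 232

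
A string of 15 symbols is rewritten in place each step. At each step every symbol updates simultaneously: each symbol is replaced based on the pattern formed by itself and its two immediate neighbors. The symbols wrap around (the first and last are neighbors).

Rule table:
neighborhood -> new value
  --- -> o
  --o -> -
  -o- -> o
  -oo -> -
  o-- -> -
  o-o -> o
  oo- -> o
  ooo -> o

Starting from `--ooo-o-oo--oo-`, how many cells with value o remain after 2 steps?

10

step 1: o--ooooo-o---o-
step 2: o---oooooo-o-oo
count of o: 10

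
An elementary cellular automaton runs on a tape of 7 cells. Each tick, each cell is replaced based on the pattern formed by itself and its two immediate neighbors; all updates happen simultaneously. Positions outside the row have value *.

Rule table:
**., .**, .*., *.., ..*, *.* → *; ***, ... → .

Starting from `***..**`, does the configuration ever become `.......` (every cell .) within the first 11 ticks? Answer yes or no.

no

..****.
***..**  (repeats tick 0; period 2)
tick 11: ..****.
tick 11 is ..****., still not uniform .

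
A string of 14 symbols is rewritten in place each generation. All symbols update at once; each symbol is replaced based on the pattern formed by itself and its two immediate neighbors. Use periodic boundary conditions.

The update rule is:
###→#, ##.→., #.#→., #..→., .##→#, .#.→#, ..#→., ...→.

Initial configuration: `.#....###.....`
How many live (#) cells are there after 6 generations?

2

generation 1: .#....##......
generation 2: .#....#.......
generation 3: .#....#.......  (fixed point — unchanged through generation 6)
count of #: 2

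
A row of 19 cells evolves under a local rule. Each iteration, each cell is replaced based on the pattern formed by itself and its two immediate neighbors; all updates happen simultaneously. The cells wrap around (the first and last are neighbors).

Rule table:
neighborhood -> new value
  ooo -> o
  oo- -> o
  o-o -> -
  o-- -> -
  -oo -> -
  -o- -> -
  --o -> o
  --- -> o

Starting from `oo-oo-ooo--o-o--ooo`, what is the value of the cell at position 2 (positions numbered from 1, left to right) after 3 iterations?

o

iteration 1: oo--o--oo-o----o-oo
iteration 2: oo-o--o-o---ooo---o
iteration 3: oo---o----oo-oo-oo-
position 2 holds o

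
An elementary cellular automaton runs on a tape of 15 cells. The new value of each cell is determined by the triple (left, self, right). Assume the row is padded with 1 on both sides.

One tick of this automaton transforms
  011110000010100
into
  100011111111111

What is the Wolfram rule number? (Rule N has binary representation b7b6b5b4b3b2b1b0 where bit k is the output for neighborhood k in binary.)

119

position 2: 111 → 0  (bit 7 = 0)
position 4: 110 → 1  (bit 6 = 1)
position 0: 101 → 1  (bit 5 = 1)
position 5: 100 → 1  (bit 4 = 1)
position 1: 011 → 0  (bit 3 = 0)
position 10: 010 → 1  (bit 2 = 1)
position 9: 001 → 1  (bit 1 = 1)
position 6: 000 → 1  (bit 0 = 1)
bits b7..b0 = 01110111 = 119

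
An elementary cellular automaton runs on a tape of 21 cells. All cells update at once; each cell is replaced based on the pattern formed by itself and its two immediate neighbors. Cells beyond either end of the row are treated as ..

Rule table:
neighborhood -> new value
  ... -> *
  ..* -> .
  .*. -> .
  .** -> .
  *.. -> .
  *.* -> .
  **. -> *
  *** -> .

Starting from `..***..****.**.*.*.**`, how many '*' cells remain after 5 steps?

step 1: *...*.....*..*......*
step 2: ..*...***......****..
step 3: *...*...*.****....*.*
step 4: ..*...*......*.**....
step 5: *...*...****....*.***
count of *: 10

10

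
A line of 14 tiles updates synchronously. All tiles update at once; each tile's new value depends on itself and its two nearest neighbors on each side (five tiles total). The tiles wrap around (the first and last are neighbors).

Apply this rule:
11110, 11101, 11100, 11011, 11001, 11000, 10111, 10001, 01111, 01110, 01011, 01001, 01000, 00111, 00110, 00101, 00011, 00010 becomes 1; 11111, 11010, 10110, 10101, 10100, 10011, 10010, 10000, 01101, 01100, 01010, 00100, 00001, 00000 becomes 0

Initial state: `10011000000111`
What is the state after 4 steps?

step 1: 11010100001111
step 2: 11000010011100
step 3: 10100101011110
step 4: 00010100111110

00010100111110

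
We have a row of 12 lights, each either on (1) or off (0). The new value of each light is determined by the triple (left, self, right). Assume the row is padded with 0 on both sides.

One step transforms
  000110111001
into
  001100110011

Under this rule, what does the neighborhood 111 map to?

At position 7 the neighborhood is 111; the next row has 1 there.

1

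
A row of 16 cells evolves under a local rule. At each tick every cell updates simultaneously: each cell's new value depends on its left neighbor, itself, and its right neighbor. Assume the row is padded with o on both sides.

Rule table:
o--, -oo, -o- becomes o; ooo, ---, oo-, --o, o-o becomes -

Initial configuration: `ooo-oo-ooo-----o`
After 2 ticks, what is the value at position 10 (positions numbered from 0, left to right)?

----o--o--o----o
o---oo-oo-oo---o
position 10 holds o

o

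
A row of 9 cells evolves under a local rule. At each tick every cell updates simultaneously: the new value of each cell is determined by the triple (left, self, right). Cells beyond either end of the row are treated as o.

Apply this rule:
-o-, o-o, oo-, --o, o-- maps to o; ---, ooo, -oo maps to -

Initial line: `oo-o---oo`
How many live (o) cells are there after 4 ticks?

tick 1: -oooo-o--
tick 2: o---ooooo
tick 3: oo-o-----
tick 4: -oooo---o
count of o: 5

5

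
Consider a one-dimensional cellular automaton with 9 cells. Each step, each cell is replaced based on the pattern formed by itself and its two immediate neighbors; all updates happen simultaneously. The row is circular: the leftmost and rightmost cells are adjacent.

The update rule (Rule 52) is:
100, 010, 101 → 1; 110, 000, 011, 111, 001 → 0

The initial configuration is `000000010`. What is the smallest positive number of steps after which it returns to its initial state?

18

000000011
100000000
110000000
001000000
001100000
000010000
000011000
000000100
000000110
000000001
100000001
010000000
011000000
000100000
000110000
000001000
000001100
000000010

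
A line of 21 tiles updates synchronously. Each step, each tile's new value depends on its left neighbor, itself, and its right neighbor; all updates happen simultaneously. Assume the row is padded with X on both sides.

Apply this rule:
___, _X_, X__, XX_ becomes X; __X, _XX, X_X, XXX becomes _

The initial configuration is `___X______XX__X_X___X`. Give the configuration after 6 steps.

____XX__X_X___XX_X_X_

XX_XXXXXX__XX_X_XXX__
_X______XX__X_X___XX_
_XXXXXX__XX_X_XXX__X_
______XX__X_X___XX_X_
XXXXX__XX_X_XXX__X_X_
____XX__X_X___XX_X_X_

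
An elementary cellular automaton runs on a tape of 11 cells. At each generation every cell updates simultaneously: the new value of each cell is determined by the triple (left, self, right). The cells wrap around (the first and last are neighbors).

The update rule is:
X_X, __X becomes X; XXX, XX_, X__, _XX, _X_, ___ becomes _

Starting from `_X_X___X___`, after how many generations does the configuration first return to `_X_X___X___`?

generation 1: X_X___X____
generation 2: _X___X____X
generation 3: X___X____X_
generation 4: ___X____X_X
generation 5: __X____X_X_
generation 6: _X____X_X__
generation 7: X____X_X___
generation 8: ____X_X___X
generation 9: ___X_X___X_
generation 10: __X_X___X__
generation 11: _X_X___X___

11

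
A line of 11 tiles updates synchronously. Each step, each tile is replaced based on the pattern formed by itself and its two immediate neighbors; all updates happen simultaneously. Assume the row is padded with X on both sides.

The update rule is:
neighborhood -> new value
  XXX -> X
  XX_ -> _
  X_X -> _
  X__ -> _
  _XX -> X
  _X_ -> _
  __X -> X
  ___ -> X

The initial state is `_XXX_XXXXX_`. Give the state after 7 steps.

_XX__XXXXXX

step 1: _XX__XXXX__
step 2: _X__XXXX__X
step 3: ___XXXX__XX
step 4: _XXXXX__XXX
step 5: _XXXX__XXXX
step 6: _XXX__XXXXX
step 7: _XX__XXXXXX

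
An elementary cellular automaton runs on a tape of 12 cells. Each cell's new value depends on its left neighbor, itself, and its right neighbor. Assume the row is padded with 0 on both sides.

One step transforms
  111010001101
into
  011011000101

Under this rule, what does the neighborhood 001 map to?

At position 7 the neighborhood is 001; the next row has 0 there.

0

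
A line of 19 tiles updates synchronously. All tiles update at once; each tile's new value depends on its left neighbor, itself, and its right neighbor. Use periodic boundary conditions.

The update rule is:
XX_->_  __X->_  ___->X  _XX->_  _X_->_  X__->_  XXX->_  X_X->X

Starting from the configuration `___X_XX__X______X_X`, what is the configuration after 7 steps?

_X__X______XXXX__X_
______XXXX_________
XXXXX______XXXXXXXX
______XXXX_________  (repeats step 2; period 2)
step 7: XXXXX______XXXXXXXX

XXXXX______XXXXXXXX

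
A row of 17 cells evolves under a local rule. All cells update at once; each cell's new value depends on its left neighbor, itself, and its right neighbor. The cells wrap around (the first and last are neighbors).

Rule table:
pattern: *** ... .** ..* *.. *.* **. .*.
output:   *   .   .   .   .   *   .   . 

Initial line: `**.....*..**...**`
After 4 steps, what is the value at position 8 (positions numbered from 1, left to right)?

.

*...............*
.................
.................  (fixed point — unchanged through step 4)
position 8 holds .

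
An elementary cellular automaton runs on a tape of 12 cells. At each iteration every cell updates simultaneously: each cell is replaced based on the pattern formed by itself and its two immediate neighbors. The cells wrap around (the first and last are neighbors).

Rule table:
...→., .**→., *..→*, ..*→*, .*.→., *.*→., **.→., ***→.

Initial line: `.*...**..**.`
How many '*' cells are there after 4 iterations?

6

iteration 1: *.*.*..**..*
iteration 2: .....**..**.
iteration 3: ....*..**..*
iteration 4: *..*.**..**.
count of *: 6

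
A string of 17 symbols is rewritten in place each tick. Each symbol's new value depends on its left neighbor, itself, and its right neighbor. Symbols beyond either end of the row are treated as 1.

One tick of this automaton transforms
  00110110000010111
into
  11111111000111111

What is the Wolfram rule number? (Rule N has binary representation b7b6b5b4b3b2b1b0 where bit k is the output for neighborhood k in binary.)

254

position 15: 111 → 1  (bit 7 = 1)
position 3: 110 → 1  (bit 6 = 1)
position 4: 101 → 1  (bit 5 = 1)
position 0: 100 → 1  (bit 4 = 1)
position 2: 011 → 1  (bit 3 = 1)
position 12: 010 → 1  (bit 2 = 1)
position 1: 001 → 1  (bit 1 = 1)
position 8: 000 → 0  (bit 0 = 0)
bits b7..b0 = 11111110 = 254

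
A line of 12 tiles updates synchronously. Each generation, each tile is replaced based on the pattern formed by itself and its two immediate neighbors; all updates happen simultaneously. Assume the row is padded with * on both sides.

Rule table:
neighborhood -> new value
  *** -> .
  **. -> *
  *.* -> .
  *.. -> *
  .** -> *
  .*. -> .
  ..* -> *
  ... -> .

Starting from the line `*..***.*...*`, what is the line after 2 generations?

****.*..*.**
...*..**..*.

...*..**..*.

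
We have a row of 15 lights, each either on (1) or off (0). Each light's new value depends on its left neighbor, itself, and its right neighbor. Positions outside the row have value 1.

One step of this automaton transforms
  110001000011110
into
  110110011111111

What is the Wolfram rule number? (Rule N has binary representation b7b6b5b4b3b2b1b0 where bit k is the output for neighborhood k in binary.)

235

position 0: 111 → 1  (bit 7 = 1)
position 1: 110 → 1  (bit 6 = 1)
position 14: 101 → 1  (bit 5 = 1)
position 2: 100 → 0  (bit 4 = 0)
position 10: 011 → 1  (bit 3 = 1)
position 5: 010 → 0  (bit 2 = 0)
position 4: 001 → 1  (bit 1 = 1)
position 3: 000 → 1  (bit 0 = 1)
bits b7..b0 = 11101011 = 235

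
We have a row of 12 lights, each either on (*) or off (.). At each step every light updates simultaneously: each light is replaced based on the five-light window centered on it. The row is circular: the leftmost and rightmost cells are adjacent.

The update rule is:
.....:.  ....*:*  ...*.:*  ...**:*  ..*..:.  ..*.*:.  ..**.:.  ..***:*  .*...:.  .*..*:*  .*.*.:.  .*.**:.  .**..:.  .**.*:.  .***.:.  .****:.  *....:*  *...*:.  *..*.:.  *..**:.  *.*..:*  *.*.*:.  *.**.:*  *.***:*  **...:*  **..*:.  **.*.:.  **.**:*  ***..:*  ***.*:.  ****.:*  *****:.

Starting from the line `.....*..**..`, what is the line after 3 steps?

..*..*.*..*.

...**.*...**
*.*...*..*..
..*..*.*..*.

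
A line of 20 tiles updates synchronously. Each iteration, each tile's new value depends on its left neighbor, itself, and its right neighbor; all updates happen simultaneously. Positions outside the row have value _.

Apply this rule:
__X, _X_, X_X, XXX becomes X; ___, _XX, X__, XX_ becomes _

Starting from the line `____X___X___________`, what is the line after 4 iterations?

___XX__XX___________
__X___X_____________
_XX__XX_____________
X___X_______________

X___X_______________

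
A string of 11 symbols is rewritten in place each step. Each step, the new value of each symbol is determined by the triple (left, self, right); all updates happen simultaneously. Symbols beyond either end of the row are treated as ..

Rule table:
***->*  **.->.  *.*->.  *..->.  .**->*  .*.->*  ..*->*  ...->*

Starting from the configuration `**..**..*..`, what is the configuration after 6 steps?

*.*.*.**..*

*..**..**.*
*.**..**..*
*.*..**..**
*.*.**..**.
*.*.*..**..
*.*.*.**..*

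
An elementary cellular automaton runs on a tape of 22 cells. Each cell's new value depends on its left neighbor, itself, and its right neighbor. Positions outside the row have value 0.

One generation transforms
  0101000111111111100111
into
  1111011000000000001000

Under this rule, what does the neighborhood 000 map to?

1

At position 5 the neighborhood is 000; the next row has 1 there.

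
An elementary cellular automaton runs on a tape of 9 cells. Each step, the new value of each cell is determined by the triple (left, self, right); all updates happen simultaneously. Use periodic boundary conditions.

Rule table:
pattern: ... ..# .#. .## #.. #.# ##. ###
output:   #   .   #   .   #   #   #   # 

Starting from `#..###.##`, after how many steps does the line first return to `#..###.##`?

9

##..###.#
###..###.
.###..###
#.###..##
##.###..#
###.###..
.###.###.
..###.###
#..###.##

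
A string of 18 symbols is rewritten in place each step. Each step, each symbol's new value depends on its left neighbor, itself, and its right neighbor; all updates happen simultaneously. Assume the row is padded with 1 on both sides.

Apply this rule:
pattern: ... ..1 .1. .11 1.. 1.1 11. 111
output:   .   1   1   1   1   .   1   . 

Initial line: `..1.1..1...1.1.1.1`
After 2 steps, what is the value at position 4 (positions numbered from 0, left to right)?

1

111.11111.11.1.1.1
..1.1...1.11.1.1.1
position 4 holds 1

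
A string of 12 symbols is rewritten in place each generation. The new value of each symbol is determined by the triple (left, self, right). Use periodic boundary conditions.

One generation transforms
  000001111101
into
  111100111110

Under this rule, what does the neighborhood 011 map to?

At position 5 the neighborhood is 011; the next row has 0 there.

0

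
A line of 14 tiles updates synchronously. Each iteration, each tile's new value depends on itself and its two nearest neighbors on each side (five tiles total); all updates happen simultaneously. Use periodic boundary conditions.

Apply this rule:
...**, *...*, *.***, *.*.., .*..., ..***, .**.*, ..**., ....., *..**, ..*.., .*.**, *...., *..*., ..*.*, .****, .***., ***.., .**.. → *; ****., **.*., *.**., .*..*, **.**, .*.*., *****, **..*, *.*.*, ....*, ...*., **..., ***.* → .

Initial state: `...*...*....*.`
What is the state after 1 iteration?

*..***.***..**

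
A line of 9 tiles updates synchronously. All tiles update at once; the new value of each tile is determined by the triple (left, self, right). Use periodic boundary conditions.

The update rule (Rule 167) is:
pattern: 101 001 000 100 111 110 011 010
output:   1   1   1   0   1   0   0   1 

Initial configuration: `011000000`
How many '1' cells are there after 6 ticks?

5

100011111
001101111
010010110
110111000
001010011
011110100
count of 1: 5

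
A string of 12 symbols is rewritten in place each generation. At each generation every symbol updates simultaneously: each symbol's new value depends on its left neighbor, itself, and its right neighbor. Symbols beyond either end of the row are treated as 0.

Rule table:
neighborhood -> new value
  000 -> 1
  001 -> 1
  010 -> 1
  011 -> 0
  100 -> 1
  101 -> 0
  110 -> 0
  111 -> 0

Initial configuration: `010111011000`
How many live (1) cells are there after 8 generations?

7

generation 1: 110000000111
generation 2: 001111111000
generation 3: 110000000111  (repeats generation 1; period 2)
generation 8: 001111111000
count of 1: 7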